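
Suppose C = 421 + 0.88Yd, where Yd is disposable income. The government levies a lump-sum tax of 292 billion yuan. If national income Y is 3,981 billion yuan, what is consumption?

C = 3667.32

Yd = Y − T = 3981 − 292 = 3689
C = 421 + 0.88(3689) = 421 + 3246.32 = 3667.32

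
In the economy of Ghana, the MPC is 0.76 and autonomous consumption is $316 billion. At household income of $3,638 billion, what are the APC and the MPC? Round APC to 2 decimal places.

APC = 0.85; MPC = 0.76

MPC = 0.76 (the slope of the consumption function)
C = 316 + 0.76(3638) = 3080.88, so APC = 3080.88/3638 = 0.85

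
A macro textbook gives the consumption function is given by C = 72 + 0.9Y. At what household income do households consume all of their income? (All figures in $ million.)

At break-even, C = Y: 72 + 0.9Y = Y
0.1Y = 72, so Y = 72/0.1 = 720

Y = 720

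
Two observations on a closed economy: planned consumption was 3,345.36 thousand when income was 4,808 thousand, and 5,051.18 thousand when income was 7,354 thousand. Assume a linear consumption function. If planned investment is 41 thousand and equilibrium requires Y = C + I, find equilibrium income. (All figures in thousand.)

Y = 500

MPC = (5051.18 − 3345.36)/(7354 − 4808) = 1705.82/2546 = 0.67
a = 3345.36 − 0.67(4808) = 124
Equilibrium: Y = 124 + 0.67Y + 41
0.33Y = 165, so Y = 165/0.33 = 500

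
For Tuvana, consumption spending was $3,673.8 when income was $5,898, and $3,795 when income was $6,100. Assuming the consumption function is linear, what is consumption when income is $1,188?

C = 847.8

MPC = (3795 − 3673.8)/(6100 − 5898) = 121.2/202 = 0.6
a = 3673.8 − 0.6(5898) = 3673.8 − 3538.8 = 135
C = 135 + 0.6(1188) = 135 + 712.8 = 847.8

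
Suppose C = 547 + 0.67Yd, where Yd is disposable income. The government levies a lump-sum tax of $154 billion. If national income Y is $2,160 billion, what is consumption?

C = 1891.02

Yd = Y − T = 2160 − 154 = 2006
C = 547 + 0.67(2006) = 547 + 1344.02 = 1891.02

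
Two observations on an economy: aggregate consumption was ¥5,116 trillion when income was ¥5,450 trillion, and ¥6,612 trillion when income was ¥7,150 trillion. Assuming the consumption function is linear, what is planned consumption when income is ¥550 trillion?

C = 804

MPC = (6612 − 5116)/(7150 − 5450) = 1496/1700 = 0.88
a = 5116 − 0.88(5450) = 5116 − 4796 = 320
C = 320 + 0.88(550) = 320 + 484 = 804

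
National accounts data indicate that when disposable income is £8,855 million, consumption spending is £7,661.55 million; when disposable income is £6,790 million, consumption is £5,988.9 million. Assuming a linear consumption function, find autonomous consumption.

MPC = ΔC/ΔY = (7661.55 − 5988.9)/(8855 − 6790) = 1672.65/2065 = 0.81
a = C − MPC·Y = 5988.9 − 0.81(6790) = 5988.9 − 5499.9 = 489

a = 489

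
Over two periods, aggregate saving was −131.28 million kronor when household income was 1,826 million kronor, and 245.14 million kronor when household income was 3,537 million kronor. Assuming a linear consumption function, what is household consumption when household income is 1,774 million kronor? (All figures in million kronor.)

C = 1916.72

MPS = ΔS/ΔY = (245.14 − (-131.28))/(3537 − 1826) = 376.42/1711 = 0.22
MPC = 1 − MPS = 0.78
Autonomous saving = -131.28 − 0.22(1826) = -533, so a = 533
C = 533 + 0.78(1774) = 533 + 1383.72 = 1916.72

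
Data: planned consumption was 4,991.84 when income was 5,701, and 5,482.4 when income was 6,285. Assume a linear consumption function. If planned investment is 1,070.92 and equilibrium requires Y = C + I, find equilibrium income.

MPC = (5482.4 − 4991.84)/(6285 − 5701) = 490.56/584 = 0.84
a = 4991.84 − 0.84(5701) = 203
Equilibrium: Y = 203 + 0.84Y + 1070.92
0.16Y = 1273.92, so Y = 1273.92/0.16 = 7962

Y = 7962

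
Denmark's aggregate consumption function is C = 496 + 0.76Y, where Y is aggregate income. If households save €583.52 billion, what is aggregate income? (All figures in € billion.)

S = Y − C = -496 + 0.24Y
-496 + 0.24Y = 583.52, so 0.24Y = 1079.52 and Y = 4498

Y = 4498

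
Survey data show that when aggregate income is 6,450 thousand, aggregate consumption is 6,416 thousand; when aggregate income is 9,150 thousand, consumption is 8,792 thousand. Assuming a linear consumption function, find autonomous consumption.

MPC = ΔC/ΔY = (8792 − 6416)/(9150 − 6450) = 2376/2700 = 0.88
a = C − MPC·Y = 6416 − 0.88(6450) = 6416 − 5676 = 740

a = 740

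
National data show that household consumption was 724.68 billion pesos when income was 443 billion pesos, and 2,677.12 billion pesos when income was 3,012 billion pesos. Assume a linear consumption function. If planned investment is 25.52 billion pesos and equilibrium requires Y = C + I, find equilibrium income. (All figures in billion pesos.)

MPC = (2677.12 − 724.68)/(3012 − 443) = 1952.44/2569 = 0.76
a = 724.68 − 0.76(443) = 388
Equilibrium: Y = 388 + 0.76Y + 25.52
0.24Y = 413.52, so Y = 413.52/0.24 = 1723

Y = 1723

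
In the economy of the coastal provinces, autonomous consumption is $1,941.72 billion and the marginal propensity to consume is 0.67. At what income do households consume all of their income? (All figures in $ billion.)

At break-even, C = Y: 1941.72 + 0.67Y = Y
0.33Y = 1941.72, so Y = 1941.72/0.33 = 5884

Y = 5884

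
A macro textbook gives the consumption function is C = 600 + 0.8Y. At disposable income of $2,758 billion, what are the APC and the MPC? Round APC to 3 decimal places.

MPC = 0.8 (the slope of the consumption function)
C = 600 + 0.8(2758) = 2806.4, so APC = 2806.4/2758 = 1.018

APC = 1.018; MPC = 0.8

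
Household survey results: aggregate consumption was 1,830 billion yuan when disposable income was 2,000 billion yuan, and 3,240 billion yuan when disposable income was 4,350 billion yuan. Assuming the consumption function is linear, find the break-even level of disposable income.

Y = 1575

MPC = (3240 − 1830)/(4350 − 2000) = 1410/2350 = 0.6
a = 1830 − 0.6(2000) = 1830 − 1200 = 630
Break-even: Y = a/(1−MPC) = 630/0.4 = 1575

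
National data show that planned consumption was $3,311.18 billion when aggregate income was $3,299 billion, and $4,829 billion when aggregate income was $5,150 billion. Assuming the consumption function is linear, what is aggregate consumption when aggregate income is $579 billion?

C = 1080.78

MPC = (4829 − 3311.18)/(5150 − 3299) = 1517.82/1851 = 0.82
a = 3311.18 − 0.82(3299) = 3311.18 − 2705.18 = 606
C = 606 + 0.82(579) = 606 + 474.78 = 1080.78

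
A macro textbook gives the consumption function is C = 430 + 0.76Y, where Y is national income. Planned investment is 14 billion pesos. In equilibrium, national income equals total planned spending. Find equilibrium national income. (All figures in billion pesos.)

Y = 1850

Y = C + I = 430 + 0.76Y + 14
Y − 0.76Y = 444
0.24Y = 444, so Y = 444/0.24 = 1850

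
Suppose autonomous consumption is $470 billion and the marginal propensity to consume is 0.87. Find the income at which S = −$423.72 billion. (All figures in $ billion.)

S = Y − C = -470 + 0.13Y
-470 + 0.13Y = -423.72, so 0.13Y = 46.28 and Y = 356

Y = 356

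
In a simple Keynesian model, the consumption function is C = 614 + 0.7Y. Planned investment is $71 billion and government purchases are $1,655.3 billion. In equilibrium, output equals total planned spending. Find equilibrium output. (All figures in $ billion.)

Y = 7801

Y = C + I + G = 614 + 0.7Y + 71 + 1655.3
Y − 0.7Y = 2340.3
0.3Y = 2340.3, so Y = 2340.3/0.3 = 7801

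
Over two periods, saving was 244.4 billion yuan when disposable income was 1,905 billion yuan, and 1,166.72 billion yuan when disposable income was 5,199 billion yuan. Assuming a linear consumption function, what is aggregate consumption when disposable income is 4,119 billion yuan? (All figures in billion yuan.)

MPS = ΔS/ΔY = (1166.72 − 244.4)/(5199 − 1905) = 922.32/3294 = 0.28
MPC = 1 − MPS = 0.72
Autonomous saving = 244.4 − 0.28(1905) = -289, so a = 289
C = 289 + 0.72(4119) = 289 + 2965.68 = 3254.68

C = 3254.68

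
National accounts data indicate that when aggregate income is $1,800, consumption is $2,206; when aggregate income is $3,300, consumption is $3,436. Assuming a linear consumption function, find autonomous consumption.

MPC = ΔC/ΔY = (3436 − 2206)/(3300 − 1800) = 1230/1500 = 0.82
a = C − MPC·Y = 2206 − 0.82(1800) = 2206 − 1476 = 730

a = 730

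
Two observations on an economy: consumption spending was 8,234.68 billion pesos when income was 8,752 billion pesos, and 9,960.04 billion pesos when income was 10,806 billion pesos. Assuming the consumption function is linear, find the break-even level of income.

MPC = (9960.04 − 8234.68)/(10806 − 8752) = 1725.36/2054 = 0.84
a = 8234.68 − 0.84(8752) = 8234.68 − 7351.68 = 883
Break-even: Y = a/(1−MPC) = 883/0.16 = 5518.75

Y = 5518.75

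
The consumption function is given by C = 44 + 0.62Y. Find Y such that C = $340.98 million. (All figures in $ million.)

44 + 0.62Y = 340.98
0.62Y = 296.98, so Y = 296.98/0.62 = 479

Y = 479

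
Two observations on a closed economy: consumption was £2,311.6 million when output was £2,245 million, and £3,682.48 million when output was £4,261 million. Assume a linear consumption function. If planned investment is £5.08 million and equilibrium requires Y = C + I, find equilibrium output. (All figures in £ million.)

MPC = (3682.48 − 2311.6)/(4261 − 2245) = 1370.88/2016 = 0.68
a = 2311.6 − 0.68(2245) = 785
Equilibrium: Y = 785 + 0.68Y + 5.08
0.32Y = 790.08, so Y = 790.08/0.32 = 2469

Y = 2469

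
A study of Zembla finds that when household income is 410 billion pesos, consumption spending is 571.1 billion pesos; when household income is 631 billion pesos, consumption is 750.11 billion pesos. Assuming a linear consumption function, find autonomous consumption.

a = 239

MPC = ΔC/ΔY = (750.11 − 571.1)/(631 − 410) = 179.01/221 = 0.81
a = C − MPC·Y = 571.1 − 0.81(410) = 571.1 − 332.1 = 239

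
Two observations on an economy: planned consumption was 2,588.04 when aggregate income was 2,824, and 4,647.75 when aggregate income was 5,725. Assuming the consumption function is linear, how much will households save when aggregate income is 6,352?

S = 1259.08

MPC = (4647.75 − 2588.04)/(5725 − 2824) = 2059.71/2901 = 0.71
a = 2588.04 − 0.71(2824) = 2588.04 − 2005.04 = 583
C = 583 + 0.71(6352) = 5092.92
S = 6352 − 5092.92 = 1259.08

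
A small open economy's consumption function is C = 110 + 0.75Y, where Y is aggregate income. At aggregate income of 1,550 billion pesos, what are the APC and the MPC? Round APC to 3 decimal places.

APC = 0.821; MPC = 0.75

MPC = 0.75 (the slope of the consumption function)
C = 110 + 0.75(1550) = 1272.5, so APC = 1272.5/1550 = 0.821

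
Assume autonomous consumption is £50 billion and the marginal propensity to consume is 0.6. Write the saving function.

S = -50 + 0.4Y

S = Y − C = Y − (50 + 0.6Y) = -50 + (1 − 0.6)Y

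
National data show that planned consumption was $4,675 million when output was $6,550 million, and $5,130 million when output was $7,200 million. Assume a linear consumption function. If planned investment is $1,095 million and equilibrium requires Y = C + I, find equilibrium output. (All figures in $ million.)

Y = 3950

MPC = (5130 − 4675)/(7200 − 6550) = 455/650 = 0.7
a = 4675 − 0.7(6550) = 90
Equilibrium: Y = 90 + 0.7Y + 1095
0.3Y = 1185, so Y = 1185/0.3 = 3950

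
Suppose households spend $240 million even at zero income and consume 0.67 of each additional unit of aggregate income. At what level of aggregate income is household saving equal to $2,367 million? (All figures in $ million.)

S = Y − C = -240 + 0.33Y
-240 + 0.33Y = 2367, so 0.33Y = 2607 and Y = 7900

Y = 7900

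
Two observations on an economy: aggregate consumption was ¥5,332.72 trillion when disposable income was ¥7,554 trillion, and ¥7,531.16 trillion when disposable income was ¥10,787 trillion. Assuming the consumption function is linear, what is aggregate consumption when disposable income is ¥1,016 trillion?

C = 886.88

MPC = (7531.16 − 5332.72)/(10787 − 7554) = 2198.44/3233 = 0.68
a = 5332.72 − 0.68(7554) = 5332.72 − 5136.72 = 196
C = 196 + 0.68(1016) = 196 + 690.88 = 886.88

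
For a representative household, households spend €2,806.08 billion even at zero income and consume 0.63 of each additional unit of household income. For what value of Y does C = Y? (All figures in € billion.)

At break-even, C = Y: 2806.08 + 0.63Y = Y
0.37Y = 2806.08, so Y = 2806.08/0.37 = 7584

Y = 7584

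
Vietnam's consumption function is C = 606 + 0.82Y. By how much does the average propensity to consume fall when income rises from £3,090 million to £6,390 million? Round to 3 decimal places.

At Y = 3090: C = 606 + 0.82(3090) = 3139.8, APC = 3139.8/3090 = 1.0161
At Y = 6390: C = 5845.8, APC = 5845.8/6390 = 0.9148
Fall in APC = 1.0161 − 0.9148 = 0.1013 ≈ 0.101

ΔAPC = 0.101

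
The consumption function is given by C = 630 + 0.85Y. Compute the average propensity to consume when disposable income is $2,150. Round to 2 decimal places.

APC = 1.14

C = 630 + 0.85(2150) = 2457.5
APC = C/Y = 2457.5/2150 = 1.14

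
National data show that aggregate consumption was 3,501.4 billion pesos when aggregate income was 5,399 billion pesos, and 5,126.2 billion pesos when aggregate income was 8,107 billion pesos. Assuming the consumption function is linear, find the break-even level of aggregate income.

MPC = (5126.2 − 3501.4)/(8107 − 5399) = 1624.8/2708 = 0.6
a = 3501.4 − 0.6(5399) = 3501.4 − 3239.4 = 262
Break-even: Y = a/(1−MPC) = 262/0.4 = 655

Y = 655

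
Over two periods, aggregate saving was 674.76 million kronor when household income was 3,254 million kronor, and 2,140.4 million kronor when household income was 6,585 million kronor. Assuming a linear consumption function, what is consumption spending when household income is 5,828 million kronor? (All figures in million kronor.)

C = 4020.68

MPS = ΔS/ΔY = (2140.4 − 674.76)/(6585 − 3254) = 1465.64/3331 = 0.44
MPC = 1 − MPS = 0.56
Autonomous saving = 674.76 − 0.44(3254) = -757, so a = 757
C = 757 + 0.56(5828) = 757 + 3263.68 = 4020.68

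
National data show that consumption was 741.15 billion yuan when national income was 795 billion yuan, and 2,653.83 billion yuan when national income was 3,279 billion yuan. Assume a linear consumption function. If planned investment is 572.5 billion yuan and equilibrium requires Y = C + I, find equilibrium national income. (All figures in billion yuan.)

MPC = (2653.83 − 741.15)/(3279 − 795) = 1912.68/2484 = 0.77
a = 741.15 − 0.77(795) = 129
Equilibrium: Y = 129 + 0.77Y + 572.5
0.23Y = 701.5, so Y = 701.5/0.23 = 3050

Y = 3050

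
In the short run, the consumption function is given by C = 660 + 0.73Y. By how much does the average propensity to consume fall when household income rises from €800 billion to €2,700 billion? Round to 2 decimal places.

ΔAPC = 0.58

At Y = 800: C = 660 + 0.73(800) = 1244, APC = 1244/800 = 1.555
At Y = 2700: C = 2631, APC = 2631/2700 = 0.974
Fall in APC = 1.555 − 0.974 = 0.581 ≈ 0.58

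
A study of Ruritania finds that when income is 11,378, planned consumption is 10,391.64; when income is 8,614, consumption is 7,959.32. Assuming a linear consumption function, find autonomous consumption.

a = 379

MPC = ΔC/ΔY = (10391.64 − 7959.32)/(11378 − 8614) = 2432.32/2764 = 0.88
a = C − MPC·Y = 7959.32 − 0.88(8614) = 7959.32 − 7580.32 = 379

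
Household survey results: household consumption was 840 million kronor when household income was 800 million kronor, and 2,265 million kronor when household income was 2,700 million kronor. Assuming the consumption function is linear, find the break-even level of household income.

MPC = (2265 − 840)/(2700 − 800) = 1425/1900 = 0.75
a = 840 − 0.75(800) = 840 − 600 = 240
Break-even: Y = a/(1−MPC) = 240/0.25 = 960

Y = 960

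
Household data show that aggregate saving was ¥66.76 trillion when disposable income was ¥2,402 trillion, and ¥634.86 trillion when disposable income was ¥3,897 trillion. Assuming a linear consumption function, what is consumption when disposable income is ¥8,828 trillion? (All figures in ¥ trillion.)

MPS = ΔS/ΔY = (634.86 − 66.76)/(3897 − 2402) = 568.1/1495 = 0.38
MPC = 1 − MPS = 0.62
Autonomous saving = 66.76 − 0.38(2402) = -846, so a = 846
C = 846 + 0.62(8828) = 846 + 5473.36 = 6319.36

C = 6319.36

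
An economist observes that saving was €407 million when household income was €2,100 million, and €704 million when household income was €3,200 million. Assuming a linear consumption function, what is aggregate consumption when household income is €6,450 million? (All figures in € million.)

MPS = ΔS/ΔY = (704 − 407)/(3200 − 2100) = 297/1100 = 0.27
MPC = 1 − MPS = 0.73
Autonomous saving = 407 − 0.27(2100) = -160, so a = 160
C = 160 + 0.73(6450) = 160 + 4708.5 = 4868.5

C = 4868.5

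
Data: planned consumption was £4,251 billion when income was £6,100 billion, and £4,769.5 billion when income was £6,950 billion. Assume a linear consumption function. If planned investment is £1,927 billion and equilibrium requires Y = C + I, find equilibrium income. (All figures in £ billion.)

MPC = (4769.5 − 4251)/(6950 − 6100) = 518.5/850 = 0.61
a = 4251 − 0.61(6100) = 530
Equilibrium: Y = 530 + 0.61Y + 1927
0.39Y = 2457, so Y = 2457/0.39 = 6300

Y = 6300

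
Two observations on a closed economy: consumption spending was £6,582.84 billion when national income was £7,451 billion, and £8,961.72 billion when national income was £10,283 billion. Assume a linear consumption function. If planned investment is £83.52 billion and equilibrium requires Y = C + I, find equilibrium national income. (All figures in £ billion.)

Y = 2547

MPC = (8961.72 − 6582.84)/(10283 − 7451) = 2378.88/2832 = 0.84
a = 6582.84 − 0.84(7451) = 324
Equilibrium: Y = 324 + 0.84Y + 83.52
0.16Y = 407.52, so Y = 407.52/0.16 = 2547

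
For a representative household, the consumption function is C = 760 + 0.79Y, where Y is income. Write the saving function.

S = -760 + 0.21Y

S = Y − C = Y − (760 + 0.79Y) = -760 + (1 − 0.79)Y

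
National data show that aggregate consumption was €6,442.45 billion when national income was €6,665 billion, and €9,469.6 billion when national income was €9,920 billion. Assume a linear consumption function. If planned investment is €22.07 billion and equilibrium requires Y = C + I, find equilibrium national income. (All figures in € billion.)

MPC = (9469.6 − 6442.45)/(9920 − 6665) = 3027.15/3255 = 0.93
a = 6442.45 − 0.93(6665) = 244
Equilibrium: Y = 244 + 0.93Y + 22.07
0.07Y = 266.07, so Y = 266.07/0.07 = 3801

Y = 3801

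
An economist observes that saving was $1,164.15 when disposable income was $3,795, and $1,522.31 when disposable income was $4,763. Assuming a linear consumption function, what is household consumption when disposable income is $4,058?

MPS = ΔS/ΔY = (1522.31 − 1164.15)/(4763 − 3795) = 358.16/968 = 0.37
MPC = 1 − MPS = 0.63
Autonomous saving = 1164.15 − 0.37(3795) = -240, so a = 240
C = 240 + 0.63(4058) = 240 + 2556.54 = 2796.54

C = 2796.54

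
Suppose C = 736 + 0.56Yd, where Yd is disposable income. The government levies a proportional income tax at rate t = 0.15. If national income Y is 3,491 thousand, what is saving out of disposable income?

S = 569.634

Yd = (1 − 0.15)(3491) = 0.85(3491) = 2967.35
C = 736 + 0.56(2967.35) = 736 + 1661.716 = 2397.716
S = Yd − C = 2967.35 − 2397.716 = 569.634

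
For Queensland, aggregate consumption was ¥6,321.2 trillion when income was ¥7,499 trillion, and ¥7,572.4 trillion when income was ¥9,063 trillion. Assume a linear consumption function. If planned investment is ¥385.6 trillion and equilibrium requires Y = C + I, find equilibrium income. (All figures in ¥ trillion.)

Y = 3538

MPC = (7572.4 − 6321.2)/(9063 − 7499) = 1251.2/1564 = 0.8
a = 6321.2 − 0.8(7499) = 322
Equilibrium: Y = 322 + 0.8Y + 385.6
0.2Y = 707.6, so Y = 707.6/0.2 = 3538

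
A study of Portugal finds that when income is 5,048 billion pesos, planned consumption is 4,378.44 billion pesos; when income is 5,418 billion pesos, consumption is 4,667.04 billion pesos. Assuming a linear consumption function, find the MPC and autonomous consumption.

MPC = 0.78; a = 441

MPC = ΔC/ΔY = (4667.04 − 4378.44)/(5418 − 5048) = 288.6/370 = 0.78
a = C − MPC·Y = 4378.44 − 0.78(5048) = 4378.44 − 3937.44 = 441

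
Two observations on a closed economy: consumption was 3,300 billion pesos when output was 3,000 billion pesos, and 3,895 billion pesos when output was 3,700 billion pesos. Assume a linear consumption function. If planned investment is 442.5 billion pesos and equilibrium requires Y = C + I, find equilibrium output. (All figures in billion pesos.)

Y = 7950

MPC = (3895 − 3300)/(3700 − 3000) = 595/700 = 0.85
a = 3300 − 0.85(3000) = 750
Equilibrium: Y = 750 + 0.85Y + 442.5
0.15Y = 1192.5, so Y = 1192.5/0.15 = 7950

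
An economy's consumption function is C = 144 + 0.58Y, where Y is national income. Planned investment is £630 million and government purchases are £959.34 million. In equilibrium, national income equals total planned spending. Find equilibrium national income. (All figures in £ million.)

Y = 4127

Y = C + I + G = 144 + 0.58Y + 630 + 959.34
Y − 0.58Y = 1733.34
0.42Y = 1733.34, so Y = 1733.34/0.42 = 4127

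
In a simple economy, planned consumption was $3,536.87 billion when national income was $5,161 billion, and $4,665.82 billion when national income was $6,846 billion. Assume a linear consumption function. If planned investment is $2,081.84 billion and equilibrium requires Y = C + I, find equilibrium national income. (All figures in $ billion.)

MPC = (4665.82 − 3536.87)/(6846 − 5161) = 1128.95/1685 = 0.67
a = 3536.87 − 0.67(5161) = 79
Equilibrium: Y = 79 + 0.67Y + 2081.84
0.33Y = 2160.84, so Y = 2160.84/0.33 = 6548

Y = 6548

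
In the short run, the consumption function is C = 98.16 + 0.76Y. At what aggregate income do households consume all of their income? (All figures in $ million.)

At break-even, C = Y: 98.16 + 0.76Y = Y
0.24Y = 98.16, so Y = 98.16/0.24 = 409

Y = 409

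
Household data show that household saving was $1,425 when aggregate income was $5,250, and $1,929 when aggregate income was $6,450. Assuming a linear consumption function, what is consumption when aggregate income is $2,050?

C = 1969

MPS = ΔS/ΔY = (1929 − 1425)/(6450 − 5250) = 504/1200 = 0.42
MPC = 1 − MPS = 0.58
Autonomous saving = 1425 − 0.42(5250) = -780, so a = 780
C = 780 + 0.58(2050) = 780 + 1189 = 1969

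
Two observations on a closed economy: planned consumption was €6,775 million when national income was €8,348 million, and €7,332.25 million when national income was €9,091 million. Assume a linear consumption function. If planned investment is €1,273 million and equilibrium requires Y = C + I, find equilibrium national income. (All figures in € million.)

MPC = (7332.25 − 6775)/(9091 − 8348) = 557.25/743 = 0.75
a = 6775 − 0.75(8348) = 514
Equilibrium: Y = 514 + 0.75Y + 1273
0.25Y = 1787, so Y = 1787/0.25 = 7148

Y = 7148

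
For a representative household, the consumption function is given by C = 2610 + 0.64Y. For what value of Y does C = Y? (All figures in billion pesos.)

At break-even, C = Y: 2610 + 0.64Y = Y
0.36Y = 2610, so Y = 2610/0.36 = 7250

Y = 7250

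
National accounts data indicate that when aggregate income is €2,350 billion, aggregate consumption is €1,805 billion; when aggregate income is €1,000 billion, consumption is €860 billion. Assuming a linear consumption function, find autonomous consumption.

MPC = ΔC/ΔY = (1805 − 860)/(2350 − 1000) = 945/1350 = 0.7
a = C − MPC·Y = 860 − 0.7(1000) = 860 − 700 = 160

a = 160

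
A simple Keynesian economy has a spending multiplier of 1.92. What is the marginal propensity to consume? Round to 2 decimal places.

k = 1/(1 − MPC), so 1 − MPC = 1/k = 1/1.92 = 0.5208
MPC = 1 − 0.5208 = 0.48

MPC = 0.48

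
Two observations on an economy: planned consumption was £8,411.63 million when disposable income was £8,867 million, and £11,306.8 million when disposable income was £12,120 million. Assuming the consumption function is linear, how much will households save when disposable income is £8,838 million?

S = 452.18

MPC = (11306.8 − 8411.63)/(12120 − 8867) = 2895.17/3253 = 0.89
a = 8411.63 − 0.89(8867) = 8411.63 − 7891.63 = 520
C = 520 + 0.89(8838) = 8385.82
S = 8838 − 8385.82 = 452.18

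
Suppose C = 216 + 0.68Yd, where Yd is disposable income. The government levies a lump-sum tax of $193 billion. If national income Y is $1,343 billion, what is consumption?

C = 998

Yd = Y − T = 1343 − 193 = 1150
C = 216 + 0.68(1150) = 216 + 782 = 998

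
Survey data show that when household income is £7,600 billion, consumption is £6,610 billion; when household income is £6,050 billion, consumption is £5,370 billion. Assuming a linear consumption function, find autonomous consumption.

a = 530

MPC = ΔC/ΔY = (6610 − 5370)/(7600 − 6050) = 1240/1550 = 0.8
a = C − MPC·Y = 5370 − 0.8(6050) = 5370 − 4840 = 530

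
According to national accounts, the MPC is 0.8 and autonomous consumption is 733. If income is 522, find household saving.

C = 733 + 0.8(522) = 733 + 417.6 = 1150.6
S = Y − C = 522 − 1150.6 = -628.6

S = -628.6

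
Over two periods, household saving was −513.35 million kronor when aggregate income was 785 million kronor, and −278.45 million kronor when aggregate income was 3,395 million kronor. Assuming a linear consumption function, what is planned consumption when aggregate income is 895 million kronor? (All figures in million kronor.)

MPS = ΔS/ΔY = (-278.45 − (-513.35))/(3395 − 785) = 234.9/2610 = 0.09
MPC = 1 − MPS = 0.91
Autonomous saving = -513.35 − 0.09(785) = -584, so a = 584
C = 584 + 0.91(895) = 584 + 814.45 = 1398.45

C = 1398.45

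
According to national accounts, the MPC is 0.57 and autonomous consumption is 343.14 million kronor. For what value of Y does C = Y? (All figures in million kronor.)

Y = 798

At break-even, C = Y: 343.14 + 0.57Y = Y
0.43Y = 343.14, so Y = 343.14/0.43 = 798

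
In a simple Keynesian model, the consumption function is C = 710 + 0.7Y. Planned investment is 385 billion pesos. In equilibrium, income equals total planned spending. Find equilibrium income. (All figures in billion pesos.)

Y = 3650

Y = C + I = 710 + 0.7Y + 385
Y − 0.7Y = 1095
0.3Y = 1095, so Y = 1095/0.3 = 3650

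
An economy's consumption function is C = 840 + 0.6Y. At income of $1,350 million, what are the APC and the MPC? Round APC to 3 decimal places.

APC = 1.222; MPC = 0.6

MPC = 0.6 (the slope of the consumption function)
C = 840 + 0.6(1350) = 1650, so APC = 1650/1350 = 1.222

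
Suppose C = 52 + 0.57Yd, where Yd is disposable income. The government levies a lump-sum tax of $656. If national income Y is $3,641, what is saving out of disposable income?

Yd = Y − T = 3641 − 656 = 2985
C = 52 + 0.57(2985) = 52 + 1701.45 = 1753.45
S = Yd − C = 2985 − 1753.45 = 1231.55

S = 1231.55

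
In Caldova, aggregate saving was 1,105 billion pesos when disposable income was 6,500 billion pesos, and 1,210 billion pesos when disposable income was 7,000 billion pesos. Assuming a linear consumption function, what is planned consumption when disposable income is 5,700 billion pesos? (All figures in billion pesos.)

MPS = ΔS/ΔY = (1210 − 1105)/(7000 − 6500) = 105/500 = 0.21
MPC = 1 − MPS = 0.79
Autonomous saving = 1105 − 0.21(6500) = -260, so a = 260
C = 260 + 0.79(5700) = 260 + 4503 = 4763

C = 4763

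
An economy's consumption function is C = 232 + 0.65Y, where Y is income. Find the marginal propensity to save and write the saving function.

MPS = 0.35; S = -232 + 0.35Y

MPS = 1 − MPC = 1 − 0.65 = 0.35
S = Y − C = -232 + 0.35Y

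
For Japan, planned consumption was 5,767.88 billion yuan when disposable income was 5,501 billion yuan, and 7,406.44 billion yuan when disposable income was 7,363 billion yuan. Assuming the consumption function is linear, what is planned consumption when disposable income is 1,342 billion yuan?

C = 2107.96

MPC = (7406.44 − 5767.88)/(7363 − 5501) = 1638.56/1862 = 0.88
a = 5767.88 − 0.88(5501) = 5767.88 − 4840.88 = 927
C = 927 + 0.88(1342) = 927 + 1180.96 = 2107.96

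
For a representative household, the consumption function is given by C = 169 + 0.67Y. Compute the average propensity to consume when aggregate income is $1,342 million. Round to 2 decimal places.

APC = 0.80

C = 169 + 0.67(1342) = 1068.14
APC = C/Y = 1068.14/1342 = 0.80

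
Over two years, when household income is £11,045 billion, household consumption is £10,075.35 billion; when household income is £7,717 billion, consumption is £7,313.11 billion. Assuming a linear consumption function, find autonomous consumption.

a = 908

MPC = ΔC/ΔY = (10075.35 − 7313.11)/(11045 − 7717) = 2762.24/3328 = 0.83
a = C − MPC·Y = 7313.11 − 0.83(7717) = 7313.11 − 6405.11 = 908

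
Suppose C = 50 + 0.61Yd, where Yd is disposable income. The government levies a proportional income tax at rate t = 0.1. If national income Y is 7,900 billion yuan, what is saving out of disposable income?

S = 2722.9

Yd = (1 − 0.1)(7900) = 0.9(7900) = 7110
C = 50 + 0.61(7110) = 50 + 4337.1 = 4387.1
S = Yd − C = 7110 − 4387.1 = 2722.9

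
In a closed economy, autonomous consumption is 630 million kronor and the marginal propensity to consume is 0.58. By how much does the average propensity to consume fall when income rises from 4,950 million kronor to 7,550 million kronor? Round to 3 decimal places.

ΔAPC = 0.044

At Y = 4950: C = 630 + 0.58(4950) = 3501, APC = 3501/4950 = 0.7073
At Y = 7550: C = 5009, APC = 5009/7550 = 0.6634
Fall in APC = 0.7073 − 0.6634 = 0.0439 ≈ 0.044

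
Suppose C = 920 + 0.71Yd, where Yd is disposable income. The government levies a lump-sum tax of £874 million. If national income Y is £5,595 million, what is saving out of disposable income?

Yd = Y − T = 5595 − 874 = 4721
C = 920 + 0.71(4721) = 920 + 3351.91 = 4271.91
S = Yd − C = 4721 − 4271.91 = 449.09

S = 449.09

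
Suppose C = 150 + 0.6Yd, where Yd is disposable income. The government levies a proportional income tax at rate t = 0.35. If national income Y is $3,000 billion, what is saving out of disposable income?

Yd = (1 − 0.35)(3000) = 0.65(3000) = 1950
C = 150 + 0.6(1950) = 150 + 1170 = 1320
S = Yd − C = 1950 − 1320 = 630

S = 630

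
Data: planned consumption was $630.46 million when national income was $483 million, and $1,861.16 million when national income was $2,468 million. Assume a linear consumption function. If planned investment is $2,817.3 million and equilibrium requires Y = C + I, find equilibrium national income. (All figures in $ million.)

Y = 8285

MPC = (1861.16 − 630.46)/(2468 − 483) = 1230.7/1985 = 0.62
a = 630.46 − 0.62(483) = 331
Equilibrium: Y = 331 + 0.62Y + 2817.3
0.38Y = 3148.3, so Y = 3148.3/0.38 = 8285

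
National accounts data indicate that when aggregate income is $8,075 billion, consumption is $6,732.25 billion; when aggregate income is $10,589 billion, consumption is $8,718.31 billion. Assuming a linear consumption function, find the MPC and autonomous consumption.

MPC = 0.79; a = 353

MPC = ΔC/ΔY = (8718.31 − 6732.25)/(10589 − 8075) = 1986.06/2514 = 0.79
a = C − MPC·Y = 6732.25 − 0.79(8075) = 6732.25 − 6379.25 = 353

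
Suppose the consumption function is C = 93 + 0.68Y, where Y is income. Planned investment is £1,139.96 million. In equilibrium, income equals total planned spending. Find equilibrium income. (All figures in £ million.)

Y = C + I = 93 + 0.68Y + 1139.96
Y − 0.68Y = 1232.96
0.32Y = 1232.96, so Y = 1232.96/0.32 = 3853

Y = 3853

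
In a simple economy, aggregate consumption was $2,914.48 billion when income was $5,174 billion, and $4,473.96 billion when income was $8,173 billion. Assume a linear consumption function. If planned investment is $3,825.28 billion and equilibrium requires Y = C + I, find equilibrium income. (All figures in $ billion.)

MPC = (4473.96 − 2914.48)/(8173 − 5174) = 1559.48/2999 = 0.52
a = 2914.48 − 0.52(5174) = 224
Equilibrium: Y = 224 + 0.52Y + 3825.28
0.48Y = 4049.28, so Y = 4049.28/0.48 = 8436

Y = 8436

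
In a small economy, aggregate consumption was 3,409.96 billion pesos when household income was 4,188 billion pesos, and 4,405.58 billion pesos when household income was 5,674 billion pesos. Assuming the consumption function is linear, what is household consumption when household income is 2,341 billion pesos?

MPC = (4405.58 − 3409.96)/(5674 − 4188) = 995.62/1486 = 0.67
a = 3409.96 − 0.67(4188) = 3409.96 − 2805.96 = 604
C = 604 + 0.67(2341) = 604 + 1568.47 = 2172.47

C = 2172.47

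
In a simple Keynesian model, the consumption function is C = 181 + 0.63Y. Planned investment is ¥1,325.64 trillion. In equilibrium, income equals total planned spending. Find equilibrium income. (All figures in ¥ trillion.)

Y = 4072

Y = C + I = 181 + 0.63Y + 1325.64
Y − 0.63Y = 1506.64
0.37Y = 1506.64, so Y = 1506.64/0.37 = 4072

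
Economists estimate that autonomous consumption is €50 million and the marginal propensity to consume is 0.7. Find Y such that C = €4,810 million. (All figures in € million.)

50 + 0.7Y = 4810
0.7Y = 4760, so Y = 4760/0.7 = 6800

Y = 6800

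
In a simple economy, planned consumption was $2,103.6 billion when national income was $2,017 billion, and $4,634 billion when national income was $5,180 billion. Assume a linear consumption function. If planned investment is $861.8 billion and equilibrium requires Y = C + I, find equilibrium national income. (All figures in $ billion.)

Y = 6759

MPC = (4634 − 2103.6)/(5180 − 2017) = 2530.4/3163 = 0.8
a = 2103.6 − 0.8(2017) = 490
Equilibrium: Y = 490 + 0.8Y + 861.8
0.2Y = 1351.8, so Y = 1351.8/0.2 = 6759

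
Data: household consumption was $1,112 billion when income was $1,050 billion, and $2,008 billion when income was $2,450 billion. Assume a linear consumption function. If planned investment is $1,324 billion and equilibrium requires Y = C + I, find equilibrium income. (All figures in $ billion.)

MPC = (2008 − 1112)/(2450 − 1050) = 896/1400 = 0.64
a = 1112 − 0.64(1050) = 440
Equilibrium: Y = 440 + 0.64Y + 1324
0.36Y = 1764, so Y = 1764/0.36 = 4900

Y = 4900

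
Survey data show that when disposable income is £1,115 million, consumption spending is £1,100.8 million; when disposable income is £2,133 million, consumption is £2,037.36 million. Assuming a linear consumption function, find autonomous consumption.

MPC = ΔC/ΔY = (2037.36 − 1100.8)/(2133 − 1115) = 936.56/1018 = 0.92
a = C − MPC·Y = 1100.8 − 0.92(1115) = 1100.8 − 1025.8 = 75

a = 75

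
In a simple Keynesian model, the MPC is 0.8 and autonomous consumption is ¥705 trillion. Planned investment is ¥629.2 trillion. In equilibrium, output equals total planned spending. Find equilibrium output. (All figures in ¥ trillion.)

Y = C + I = 705 + 0.8Y + 629.2
Y − 0.8Y = 1334.2
0.2Y = 1334.2, so Y = 1334.2/0.2 = 6671

Y = 6671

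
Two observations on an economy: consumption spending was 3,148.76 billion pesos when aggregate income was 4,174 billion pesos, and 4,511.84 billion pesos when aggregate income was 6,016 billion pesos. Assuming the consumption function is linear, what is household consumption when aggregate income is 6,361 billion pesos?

C = 4767.14

MPC = (4511.84 − 3148.76)/(6016 − 4174) = 1363.08/1842 = 0.74
a = 3148.76 − 0.74(4174) = 3148.76 − 3088.76 = 60
C = 60 + 0.74(6361) = 60 + 4707.14 = 4767.14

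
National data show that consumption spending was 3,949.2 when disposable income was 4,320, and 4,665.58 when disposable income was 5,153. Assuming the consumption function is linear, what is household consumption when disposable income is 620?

MPC = (4665.58 − 3949.2)/(5153 − 4320) = 716.38/833 = 0.86
a = 3949.2 − 0.86(4320) = 3949.2 − 3715.2 = 234
C = 234 + 0.86(620) = 234 + 533.2 = 767.2

C = 767.2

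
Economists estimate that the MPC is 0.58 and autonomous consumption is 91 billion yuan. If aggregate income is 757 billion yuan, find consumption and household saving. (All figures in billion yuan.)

C = 530.06; S = 226.94

C = 91 + 0.58(757) = 91 + 439.06 = 530.06
S = Y − C = 757 − 530.06 = 226.94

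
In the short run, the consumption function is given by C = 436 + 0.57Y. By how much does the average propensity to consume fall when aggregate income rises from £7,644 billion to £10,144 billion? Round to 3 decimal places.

At Y = 7644: C = 436 + 0.57(7644) = 4793.08, APC = 4793.08/7644 = 0.6270
At Y = 10144: C = 6218.08, APC = 6218.08/10144 = 0.6130
Fall in APC = 0.6270 − 0.6130 = 0.014

ΔAPC = 0.014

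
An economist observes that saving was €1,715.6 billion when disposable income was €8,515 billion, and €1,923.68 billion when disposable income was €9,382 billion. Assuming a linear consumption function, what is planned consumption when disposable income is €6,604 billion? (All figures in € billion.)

C = 5347.04

MPS = ΔS/ΔY = (1923.68 − 1715.6)/(9382 − 8515) = 208.08/867 = 0.24
MPC = 1 − MPS = 0.76
Autonomous saving = 1715.6 − 0.24(8515) = -328, so a = 328
C = 328 + 0.76(6604) = 328 + 5019.04 = 5347.04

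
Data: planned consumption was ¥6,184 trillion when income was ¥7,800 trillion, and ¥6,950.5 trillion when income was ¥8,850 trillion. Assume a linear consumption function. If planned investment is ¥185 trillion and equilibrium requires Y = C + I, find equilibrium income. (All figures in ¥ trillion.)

Y = 2500

MPC = (6950.5 − 6184)/(8850 − 7800) = 766.5/1050 = 0.73
a = 6184 − 0.73(7800) = 490
Equilibrium: Y = 490 + 0.73Y + 185
0.27Y = 675, so Y = 675/0.27 = 2500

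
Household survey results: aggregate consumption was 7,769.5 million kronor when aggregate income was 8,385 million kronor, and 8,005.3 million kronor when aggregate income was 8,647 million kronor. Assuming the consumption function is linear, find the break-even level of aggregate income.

MPC = (8005.3 − 7769.5)/(8647 − 8385) = 235.8/262 = 0.9
a = 7769.5 − 0.9(8385) = 7769.5 − 7546.5 = 223
Break-even: Y = a/(1−MPC) = 223/0.1 = 2230

Y = 2230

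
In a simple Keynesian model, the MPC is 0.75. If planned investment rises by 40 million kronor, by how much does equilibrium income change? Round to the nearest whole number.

The multiplier is 1/(1 − MPC) = 1/0.25.
ΔY = 40/0.25 = 160.00 ≈ 160

ΔY ≈ 160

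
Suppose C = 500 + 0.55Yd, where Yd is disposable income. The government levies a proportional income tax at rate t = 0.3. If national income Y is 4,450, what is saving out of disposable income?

Yd = (1 − 0.3)(4450) = 0.7(4450) = 3115
C = 500 + 0.55(3115) = 500 + 1713.25 = 2213.25
S = Yd − C = 3115 − 2213.25 = 901.75

S = 901.75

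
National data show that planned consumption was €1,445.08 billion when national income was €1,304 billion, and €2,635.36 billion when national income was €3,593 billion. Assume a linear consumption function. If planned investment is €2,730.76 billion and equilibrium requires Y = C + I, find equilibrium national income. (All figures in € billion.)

Y = 7287

MPC = (2635.36 − 1445.08)/(3593 − 1304) = 1190.28/2289 = 0.52
a = 1445.08 − 0.52(1304) = 767
Equilibrium: Y = 767 + 0.52Y + 2730.76
0.48Y = 3497.76, so Y = 3497.76/0.48 = 7287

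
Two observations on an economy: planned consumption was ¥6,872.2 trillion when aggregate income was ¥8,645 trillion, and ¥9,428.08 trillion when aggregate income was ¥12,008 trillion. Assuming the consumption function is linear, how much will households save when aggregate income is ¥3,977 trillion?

MPC = (9428.08 − 6872.2)/(12008 − 8645) = 2555.88/3363 = 0.76
a = 6872.2 − 0.76(8645) = 6872.2 − 6570.2 = 302
C = 302 + 0.76(3977) = 3324.52
S = 3977 − 3324.52 = 652.48

S = 652.48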